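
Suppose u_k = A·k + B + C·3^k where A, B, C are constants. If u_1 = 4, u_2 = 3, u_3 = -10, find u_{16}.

-43046639

Write the equations: A + B + 3C = 4; 2A + B + 9C = 3; 3A + B + 27C = -10.
Subtracting the first from the second: A + 6C = -1.
Subtracting the second from the third: A + 18C = -13.
Solving: C = -1, A = 5, then B = 2.
Therefore u_{16} = 80 + 2 + (-1)·43046721 = -43046639.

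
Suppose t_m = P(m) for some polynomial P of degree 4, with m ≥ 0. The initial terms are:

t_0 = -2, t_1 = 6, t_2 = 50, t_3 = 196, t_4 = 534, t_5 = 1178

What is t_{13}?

1st diffs: 8, 44, 146, 338, 644.
2nd diffs: 36, 102, 192, 306.
3rd diffs: 66, 90, 114.
4th diffs: 24, 24 (constant).
Newton forward-difference form: t_m = -2 + 8·C(m,1) + 36·C(m,2) + 66·C(m,3) + 24·C(m,4).
At m = 13: m = 13, so t_{13} = -2 + 104 + 2808 + 18876 + 17160 = 38946.

38946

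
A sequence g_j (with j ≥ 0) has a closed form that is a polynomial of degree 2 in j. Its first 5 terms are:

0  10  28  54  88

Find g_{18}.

1404

1st diffs: 10, 18, 26, 34.
2nd diffs: 8, 8, 8 (constant).
Newton forward-difference form: g_j = 10·C(j,1) + 8·C(j,2).
At j = 18: j = 18, so g_{18} = 180 + 1224 = 1404.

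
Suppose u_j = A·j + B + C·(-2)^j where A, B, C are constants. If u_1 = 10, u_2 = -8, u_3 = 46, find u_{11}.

8254

At j = 1, 2, 3: A + B - 2C = 10; 2A + B + 4C = -8; 3A + B - 8C = 46.
Subtracting the first from the second: A + 6C = -18.
Subtracting the second from the third: A - 12C = 54.
Solving: C = -4, A = 6, then B = -4.
Therefore u_{11} = 66 + (-4) + (-4)·(-2048) = 8254.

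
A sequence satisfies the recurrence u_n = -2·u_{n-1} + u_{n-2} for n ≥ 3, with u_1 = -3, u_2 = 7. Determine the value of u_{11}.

Iterate the recurrence:
u_3 = -17;  u_4 = 41;  u_5 = -99;  u_6 = 239;  u_7 = -577;  u_8 = 1393;  u_9 = -3363;  u_{10} = 8119;  u_{11} = -19601.

-19601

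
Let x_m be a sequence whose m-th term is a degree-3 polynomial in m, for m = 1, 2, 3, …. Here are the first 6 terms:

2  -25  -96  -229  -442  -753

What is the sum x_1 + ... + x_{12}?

-20348

1st diffs: -27, -71, -133, -213, -311.
2nd diffs: -44, -62, -80, -98.
3rd diffs: -18, -18, -18 (constant).
Newton forward-difference form: x_m = 2 + (-27)·C(m-1,1) + (-44)·C(m-1,2) + (-18)·C(m-1,3).
Continuing: …, -1180, -1741, -2454, -3337, …, x_{12} = -5685.
Summing m = 1..12 (12 terms) gives -20348.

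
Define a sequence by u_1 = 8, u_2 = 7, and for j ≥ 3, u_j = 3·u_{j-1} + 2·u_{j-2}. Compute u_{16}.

524539205

Iterate the recurrence:
u_3 = 37  u_4 = 125  u_5 = 449  …  u_{13} = 11610737  u_{14} = 41352253  u_{15} = 147278233  u_{16} = 524539205.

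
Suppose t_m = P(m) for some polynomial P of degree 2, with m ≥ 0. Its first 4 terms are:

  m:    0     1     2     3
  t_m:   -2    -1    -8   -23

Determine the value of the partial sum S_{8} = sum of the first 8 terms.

1st diffs: 1, -7, -15.
2nd diffs: -8, -8 (constant).
Newton forward-difference form: t_m = -2 + 1·C(m,1) + (-8)·C(m,2).
Continuing: -46, -77, -116, -163.
Summing m = 0..7 (8 terms) gives -436.

-436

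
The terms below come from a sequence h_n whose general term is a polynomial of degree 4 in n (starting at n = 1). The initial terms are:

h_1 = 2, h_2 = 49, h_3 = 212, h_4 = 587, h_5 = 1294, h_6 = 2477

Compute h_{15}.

70184

1st diffs: 47, 163, 375, 707, 1183.
2nd diffs: 116, 212, 332, 476.
3rd diffs: 96, 120, 144.
4th diffs: 24, 24 (constant).
So h_n = n^4 + 6n^3 - 3n^2 - n - 1.
Evaluating at n = 15 gives h_{15} = 70184.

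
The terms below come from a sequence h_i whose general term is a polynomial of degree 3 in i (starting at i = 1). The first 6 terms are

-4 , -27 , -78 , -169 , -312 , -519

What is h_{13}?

-4768

1st diffs: -23, -51, -91, -143, -207.
2nd diffs: -28, -40, -52, -64.
3rd diffs: -12, -12, -12 (constant).
Newton forward-difference form: h_i = -4 + (-23)·C(i-1,1) + (-28)·C(i-1,2) + (-12)·C(i-1,3).
At i = 13: i-1 = 12, so h_{13} = -4 - 276 - 1848 - 2640 = -4768.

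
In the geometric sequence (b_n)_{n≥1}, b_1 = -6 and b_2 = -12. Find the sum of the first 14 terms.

Common ratio r = 2.
b_n = (-6)·2^(n-1).
S = (-6)·(2^14 - 1)/(2 - 1) = (-6)·(16384 - 1)/(1) = -98298.

-98298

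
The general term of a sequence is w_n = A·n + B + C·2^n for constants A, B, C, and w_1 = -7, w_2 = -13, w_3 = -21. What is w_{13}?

-8245

At n = 1, 2, 3: A + B + 2C = -7; 2A + B + 4C = -13; 3A + B + 8C = -21.
Subtracting the first from the second: A + 2C = -6.
Subtracting the second from the third: A + 4C = -8.
Solving: C = -1, A = -4, then B = -1.
So w_n = -4·n + (-1) + (-1)·2^n; at n=13 this is -8245.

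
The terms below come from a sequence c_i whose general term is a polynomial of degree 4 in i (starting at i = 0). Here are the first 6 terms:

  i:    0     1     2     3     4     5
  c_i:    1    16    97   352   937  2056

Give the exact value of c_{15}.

1st diffs: 15, 81, 255, 585, 1119.
2nd diffs: 66, 174, 330, 534.
3rd diffs: 108, 156, 204.
4th diffs: 48, 48 (constant).
Newton forward-difference form: c_i = 1 + 15·C(i,1) + 66·C(i,2) + 108·C(i,3) + 48·C(i,4).
At i = 15: i = 15, so c_{15} = 1 + 225 + 6930 + 49140 + 65520 = 121816.

121816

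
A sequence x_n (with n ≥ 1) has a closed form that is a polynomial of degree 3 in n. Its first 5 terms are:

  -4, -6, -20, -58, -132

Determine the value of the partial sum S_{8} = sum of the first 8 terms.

-1600

1st diffs: -2, -14, -38, -74.
2nd diffs: -12, -24, -36.
3rd diffs: -12, -12 (constant).
So x_n = -2n^3 + 6n^2 - 6n - 2.
Continuing: -254, -436, -690.
Summing n = 1..8 (8 terms) gives -1600.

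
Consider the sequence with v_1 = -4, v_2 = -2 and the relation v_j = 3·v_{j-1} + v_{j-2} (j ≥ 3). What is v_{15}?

Compute successive terms:
v_3 = -10;  v_4 = -32;  v_5 = -106;  …;  v_{12} = -454310;  v_{13} = -1500484;  v_{14} = -4955762;  v_{15} = -16367770.

-16367770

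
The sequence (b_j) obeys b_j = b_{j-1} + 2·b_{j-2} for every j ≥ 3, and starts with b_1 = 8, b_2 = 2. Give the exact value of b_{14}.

27302

Iterate the recurrence:
b_3 = 18;  b_4 = 22;  b_5 = 58;  …;  b_{11} = 3418;  b_{12} = 6822;  b_{13} = 13658;  b_{14} = 27302.
(Characteristic roots are 2 and -1.)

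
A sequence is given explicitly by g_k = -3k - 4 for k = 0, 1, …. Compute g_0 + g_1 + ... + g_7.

-116

Over k = 0..7: Σk = 28.
Total = (-3)·28 + (-4)·8 = -116.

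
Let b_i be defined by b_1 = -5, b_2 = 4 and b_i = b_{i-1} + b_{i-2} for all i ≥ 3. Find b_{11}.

50

Iterate the recurrence:
b_3 = -1, b_4 = 3, b_5 = 2, b_6 = 5, b_7 = 7, b_8 = 12, b_9 = 19, b_{10} = 31, b_{11} = 50.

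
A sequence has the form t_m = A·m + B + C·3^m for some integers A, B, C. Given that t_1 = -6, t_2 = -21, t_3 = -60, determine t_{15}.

The three given values yield: A + B + 3C = -6; 2A + B + 9C = -21; 3A + B + 27C = -60.
Subtracting the first from the second: A + 6C = -15.
Subtracting the second from the third: A + 18C = -39.
Solving: C = -2, A = -3, then B = 3.
Therefore t_{15} = -45 + 3 + (-2)·14348907 = -28697856.

-28697856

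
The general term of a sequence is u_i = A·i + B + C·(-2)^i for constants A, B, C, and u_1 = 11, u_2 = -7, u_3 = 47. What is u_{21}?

At i = 1, 2, 3: A + B - 2C = 11; 2A + B + 4C = -7; 3A + B - 8C = 47.
Subtracting the first from the second: A + 6C = -18.
Subtracting the second from the third: A - 12C = 54.
Solving: C = -4, A = 6, then B = -3.
Hence u_{21} = 6·21 + (-3) + (-4)·(-2097152) = 8388731.

8388731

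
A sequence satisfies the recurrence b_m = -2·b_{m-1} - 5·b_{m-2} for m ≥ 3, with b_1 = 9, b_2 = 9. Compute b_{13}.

Step forward from the initial values:
b_3 = -63;  b_4 = 81;  b_5 = 153;  …;  b_{10} = 4329;  b_{11} = 30177;  b_{12} = -81999;  b_{13} = 13113.

13113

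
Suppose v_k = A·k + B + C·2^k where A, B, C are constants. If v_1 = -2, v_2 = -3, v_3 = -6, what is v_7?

-122

Write the equations: A + B + 2C = -2; 2A + B + 4C = -3; 3A + B + 8C = -6.
Subtracting the first from the second: A + 2C = -1.
Subtracting the second from the third: A + 4C = -3.
Solving: C = -1, A = 1, then B = -1.
Hence v_7 = 1·7 + (-1) + (-1)·128 = -122.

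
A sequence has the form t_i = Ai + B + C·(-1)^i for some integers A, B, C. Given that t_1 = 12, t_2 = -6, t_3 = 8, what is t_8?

-18

Plug in i = 1, 2, 3: A + B - C = 12; 2A + B + C = -6; 3A + B - C = 8.
Subtracting the first from the second: A + 2C = -18.
Subtracting the second from the third: A - 2C = 14.
Solving: C = -8, A = -2, then B = 6.
Hence t_8 = -2·8 + 6 + (-8)·1 = -18.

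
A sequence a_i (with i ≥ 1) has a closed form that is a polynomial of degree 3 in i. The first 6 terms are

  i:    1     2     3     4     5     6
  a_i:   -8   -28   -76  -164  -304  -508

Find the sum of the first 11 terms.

1st diffs: -20, -48, -88, -140, -204.
2nd diffs: -28, -40, -52, -64.
3rd diffs: -12, -12, -12 (constant).
So a_i = -2i^3 - 2i^2 - 4.
Continuing: …, -788, -1156, -1624, -2204, …, a_{11} = -2908.
Summing i = 1..11 (11 terms) gives -9768.

-9768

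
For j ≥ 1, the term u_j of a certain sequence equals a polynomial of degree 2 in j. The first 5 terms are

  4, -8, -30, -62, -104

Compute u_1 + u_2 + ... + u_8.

1st diffs: -12, -22, -32, -42.
2nd diffs: -10, -10, -10 (constant).
Newton forward-difference form: u_j = 4 + (-12)·C(j-1,1) + (-10)·C(j-1,2).
Continuing: -156, -218, -290.
Summing j = 1..8 (8 terms) gives -864.

-864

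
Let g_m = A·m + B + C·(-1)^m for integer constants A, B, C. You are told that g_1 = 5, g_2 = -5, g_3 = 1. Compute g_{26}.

-53

Plug in m = 1, 2, 3: A + B - C = 5; 2A + B + C = -5; 3A + B - C = 1.
Subtracting the first from the second: A + 2C = -10.
Subtracting the second from the third: A - 2C = 6.
Solving: C = -4, A = -2, then B = 3.
Hence g_{26} = -2·26 + 3 + (-4)·1 = -53.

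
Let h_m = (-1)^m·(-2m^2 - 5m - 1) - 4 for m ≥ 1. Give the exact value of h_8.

-173

(-1)^8 = 1; -2m^2 - 5m - 1 at m=8 is -169; so h_8 = -173.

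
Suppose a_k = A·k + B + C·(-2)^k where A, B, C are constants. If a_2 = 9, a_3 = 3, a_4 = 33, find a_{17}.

Write the equations: 2A + B + 4C = 9; 3A + B - 8C = 3; 4A + B + 16C = 33.
Subtracting the first from the second: A - 12C = -6.
Subtracting the second from the third: A + 24C = 30.
Solving: C = 1, A = 6, then B = -7.
Therefore a_{17} = 102 + (-7) + 1·(-131072) = -130977.

-130977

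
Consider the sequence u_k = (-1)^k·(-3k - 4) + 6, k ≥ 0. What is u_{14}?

(-1)^14 = 1; -3k - 4 at k=14 is -46; so u_{14} = -40.

-40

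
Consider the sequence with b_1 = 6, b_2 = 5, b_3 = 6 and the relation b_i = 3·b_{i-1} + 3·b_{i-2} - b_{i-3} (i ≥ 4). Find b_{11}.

257494

Applying the relation repeatedly:
b_4 = 27, b_5 = 94, b_6 = 357, b_7 = 1326, b_8 = 4955, b_9 = 18486, b_{10} = 68997, b_{11} = 257494.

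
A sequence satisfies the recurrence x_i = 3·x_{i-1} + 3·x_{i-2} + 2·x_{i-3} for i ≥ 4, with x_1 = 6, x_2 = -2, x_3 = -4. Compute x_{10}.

-29598

Iterate the recurrence:
x_4 = -6;  x_5 = -34;  x_6 = -128;  x_7 = -498;  x_8 = -1946;  x_9 = -7588;  x_{10} = -29598.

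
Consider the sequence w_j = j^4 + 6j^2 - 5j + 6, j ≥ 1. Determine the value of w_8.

w_8 = 1·8^4 + 6·8^2 - 5·8 + 6 = 4446.

4446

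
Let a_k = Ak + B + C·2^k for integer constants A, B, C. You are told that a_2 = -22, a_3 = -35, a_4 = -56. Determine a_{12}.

Write the equations: 2A + B + 4C = -22; 3A + B + 8C = -35; 4A + B + 16C = -56.
Subtracting the first from the second: A + 4C = -13.
Subtracting the second from the third: A + 8C = -21.
Solving: C = -2, A = -5, then B = -4.
Therefore a_{12} = -60 + (-4) + (-2)·4096 = -8256.

-8256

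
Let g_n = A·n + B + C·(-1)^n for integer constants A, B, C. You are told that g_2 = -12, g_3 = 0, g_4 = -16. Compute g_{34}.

-76

Plug in n = 2, 3, 4: 2A + B + C = -12; 3A + B - C = 0; 4A + B + C = -16.
Subtracting the first from the second: A - 2C = 12.
Subtracting the second from the third: A + 2C = -16.
Solving: C = -7, A = -2, then B = -1.
Therefore g_{34} = -68 + (-1) + (-7)·1 = -76.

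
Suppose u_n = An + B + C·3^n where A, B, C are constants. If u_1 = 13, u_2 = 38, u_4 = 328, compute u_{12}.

The three given values yield: A + B + 3C = 13; 2A + B + 9C = 38; 4A + B + 81C = 328.
Subtracting the first from the second: A + 6C = 25.
Subtracting the second from the third: 2A + 72C = 290.
Solving: C = 4, A = 1, then B = 0.
Hence u_{12} = 1·12 + 0 + 4·531441 = 2125776.

2125776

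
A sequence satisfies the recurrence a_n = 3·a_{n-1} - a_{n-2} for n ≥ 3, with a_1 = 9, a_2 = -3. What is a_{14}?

-781491

a_3 = -18  a_4 = -51  a_5 = -135  …  a_{11} = -43551  a_{12} = -114018  a_{13} = -298503  a_{14} = -781491.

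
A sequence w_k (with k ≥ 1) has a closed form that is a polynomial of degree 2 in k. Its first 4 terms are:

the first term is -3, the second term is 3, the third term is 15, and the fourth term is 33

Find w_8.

1st diffs: 6, 12, 18.
2nd diffs: 6, 6 (constant).
Newton forward-difference form: w_k = -3 + 6·C(k-1,1) + 6·C(k-1,2).
At k = 8: k-1 = 7, so w_8 = -3 + 42 + 126 = 165.

165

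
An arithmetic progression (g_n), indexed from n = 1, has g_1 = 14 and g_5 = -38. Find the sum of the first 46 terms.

-12811

Common difference d = (-38 - 14) / (5 - 1) = -13.
g_n = 14 + (n - 1)·(-13).
g_{46} = -571; S = 46·(14 + (-571))/2 = -12811.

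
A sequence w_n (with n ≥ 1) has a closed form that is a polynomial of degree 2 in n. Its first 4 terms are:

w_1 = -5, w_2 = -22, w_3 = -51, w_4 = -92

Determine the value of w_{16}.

1st diffs: -17, -29, -41.
2nd diffs: -12, -12 (constant).
So w_n = -6n^2 + n.
Evaluating at n = 16 gives w_{16} = -1520.

-1520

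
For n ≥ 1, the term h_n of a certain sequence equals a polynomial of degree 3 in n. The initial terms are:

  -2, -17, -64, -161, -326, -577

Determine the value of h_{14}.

1st diffs: -15, -47, -97, -165, -251.
2nd diffs: -32, -50, -68, -86.
3rd diffs: -18, -18, -18 (constant).
Newton forward-difference form: h_n = -2 + (-15)·C(n-1,1) + (-32)·C(n-1,2) + (-18)·C(n-1,3).
At n = 14: n-1 = 13, so h_{14} = -2 - 195 - 2496 - 5148 = -7841.

-7841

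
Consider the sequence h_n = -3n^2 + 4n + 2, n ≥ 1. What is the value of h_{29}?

h_{29} = -3·29^2 + 4·29 + 2 = -2405.

-2405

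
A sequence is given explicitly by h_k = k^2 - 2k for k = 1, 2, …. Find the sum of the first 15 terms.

1000

Over k = 1..15: Σk = 120, Σk² = 1240.
Total = (1)·1240 + (-2)·120 = 1000.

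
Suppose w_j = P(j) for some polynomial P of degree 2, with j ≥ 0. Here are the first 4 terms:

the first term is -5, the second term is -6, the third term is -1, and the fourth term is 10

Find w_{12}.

379

1st diffs: -1, 5, 11.
2nd diffs: 6, 6 (constant).
Newton forward-difference form: w_j = -5 + (-1)·C(j,1) + 6·C(j,2).
At j = 12: j = 12, so w_{12} = -5 - 12 + 396 = 379.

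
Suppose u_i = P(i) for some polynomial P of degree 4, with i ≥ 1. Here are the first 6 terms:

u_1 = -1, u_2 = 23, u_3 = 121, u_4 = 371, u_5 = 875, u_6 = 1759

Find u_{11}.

1st diffs: 24, 98, 250, 504, 884.
2nd diffs: 74, 152, 254, 380.
3rd diffs: 78, 102, 126.
4th diffs: 24, 24 (constant).
Newton forward-difference form: u_i = -1 + 24·C(i-1,1) + 74·C(i-1,2) + 78·C(i-1,3) + 24·C(i-1,4).
At i = 11: i-1 = 10, so u_{11} = -1 + 240 + 3330 + 9360 + 5040 = 17969.

17969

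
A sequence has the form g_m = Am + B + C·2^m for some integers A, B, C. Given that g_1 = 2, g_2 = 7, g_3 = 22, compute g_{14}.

The three given values yield: A + B + 2C = 2; 2A + B + 4C = 7; 3A + B + 8C = 22.
Subtracting the first from the second: A + 2C = 5.
Subtracting the second from the third: A + 4C = 15.
Solving: C = 5, A = -5, then B = -3.
So g_m = -5·m + (-3) + 5·2^m; at m=14 this is 81847.

81847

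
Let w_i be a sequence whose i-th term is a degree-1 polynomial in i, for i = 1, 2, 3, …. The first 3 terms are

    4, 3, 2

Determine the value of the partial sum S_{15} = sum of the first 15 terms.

-45

1st diffs: -1, -1 (constant).
So w_i = -i + 5.
Continuing: …, 1, 0, -1, -2, …, w_{15} = -10.
Summing i = 1..15 (15 terms) gives -45.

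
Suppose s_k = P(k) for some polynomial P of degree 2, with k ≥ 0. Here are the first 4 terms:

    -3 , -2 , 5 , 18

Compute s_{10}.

1st diffs: 1, 7, 13.
2nd diffs: 6, 6 (constant).
Newton forward-difference form: s_k = -3 + 1·C(k,1) + 6·C(k,2).
At k = 10: k = 10, so s_{10} = -3 + 10 + 270 = 277.

277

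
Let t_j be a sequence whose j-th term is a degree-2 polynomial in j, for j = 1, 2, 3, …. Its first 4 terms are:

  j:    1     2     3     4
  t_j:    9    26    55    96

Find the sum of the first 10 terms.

1st diffs: 17, 29, 41.
2nd diffs: 12, 12 (constant).
So t_j = 6j^2 - j + 4.
Continuing: …, 149, 214, 291, 380, …, t_{10} = 594.
Summing j = 1..10 (10 terms) gives 2295.

2295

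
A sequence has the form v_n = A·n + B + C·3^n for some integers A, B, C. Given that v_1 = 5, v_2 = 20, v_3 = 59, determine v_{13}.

3188681

At n = 1, 2, 3: A + B + 3C = 5; 2A + B + 9C = 20; 3A + B + 27C = 59.
Subtracting the first from the second: A + 6C = 15.
Subtracting the second from the third: A + 18C = 39.
Solving: C = 2, A = 3, then B = -4.
Hence v_{13} = 3·13 + (-4) + 2·1594323 = 3188681.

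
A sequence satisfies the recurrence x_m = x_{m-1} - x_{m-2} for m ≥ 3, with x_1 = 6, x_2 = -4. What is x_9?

Iterate the recurrence:
x_3 = -10, x_4 = -6, x_5 = 4, x_6 = 10, x_7 = 6, x_8 = -4, x_9 = -10.

-10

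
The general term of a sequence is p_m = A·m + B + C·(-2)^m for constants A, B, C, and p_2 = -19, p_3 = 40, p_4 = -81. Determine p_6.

Plug in m = 2, 3, 4: 2A + B + 4C = -19; 3A + B - 8C = 40; 4A + B + 16C = -81.
Subtracting the first from the second: A - 12C = 59.
Subtracting the second from the third: A + 24C = -121.
Solving: C = -5, A = -1, then B = 3.
Hence p_6 = -1·6 + 3 + (-5)·64 = -323.

-323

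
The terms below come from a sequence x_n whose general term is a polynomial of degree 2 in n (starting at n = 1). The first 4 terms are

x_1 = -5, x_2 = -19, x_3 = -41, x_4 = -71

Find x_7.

1st diffs: -14, -22, -30.
2nd diffs: -8, -8 (constant).
Newton forward-difference form: x_n = -5 + (-14)·C(n-1,1) + (-8)·C(n-1,2).
At n = 7: n-1 = 6, so x_7 = -5 - 84 - 120 = -209.

-209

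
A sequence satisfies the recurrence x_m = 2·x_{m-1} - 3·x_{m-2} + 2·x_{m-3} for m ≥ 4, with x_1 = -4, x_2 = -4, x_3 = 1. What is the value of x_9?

41

Step forward from the initial values:
x_4 = 6, x_5 = 1, x_6 = -14, x_7 = -19, x_8 = 6, x_9 = 41.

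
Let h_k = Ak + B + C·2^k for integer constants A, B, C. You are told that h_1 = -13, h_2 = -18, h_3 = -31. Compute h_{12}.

Plug in k = 1, 2, 3: A + B + 2C = -13; 2A + B + 4C = -18; 3A + B + 8C = -31.
Subtracting the first from the second: A + 2C = -5.
Subtracting the second from the third: A + 4C = -13.
Solving: C = -4, A = 3, then B = -8.
So h_k = 3·k + (-8) + (-4)·2^k; at k=12 this is -16356.

-16356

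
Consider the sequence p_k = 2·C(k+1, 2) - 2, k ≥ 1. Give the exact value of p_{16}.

270

C(17, 2) = 136, so p_{16} = 270.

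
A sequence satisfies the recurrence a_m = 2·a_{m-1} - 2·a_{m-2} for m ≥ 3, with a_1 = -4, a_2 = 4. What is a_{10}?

Applying the relation repeatedly:
a_3 = 16;  a_4 = 24;  a_5 = 16;  a_6 = -16;  a_7 = -64;  a_8 = -96;  a_9 = -64;  a_{10} = 64.

64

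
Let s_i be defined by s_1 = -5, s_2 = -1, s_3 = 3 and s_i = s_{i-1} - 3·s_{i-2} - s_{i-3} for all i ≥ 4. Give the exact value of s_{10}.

Step forward from the initial values:
s_4 = 11  s_5 = 3  s_6 = -33  s_7 = -53  s_8 = 43  s_9 = 235  s_{10} = 159.

159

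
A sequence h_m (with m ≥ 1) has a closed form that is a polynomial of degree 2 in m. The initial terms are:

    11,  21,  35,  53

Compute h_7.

1st diffs: 10, 14, 18.
2nd diffs: 4, 4 (constant).
So h_m = 2m^2 + 4m + 5.
Evaluating at m = 7 gives h_7 = 131.

131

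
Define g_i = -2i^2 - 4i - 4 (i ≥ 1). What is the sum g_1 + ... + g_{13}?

Over i = 1..13: Σi = 91, Σi² = 819.
Total = (-2)·819 + (-4)·91 + (-4)·13 = -2054.

-2054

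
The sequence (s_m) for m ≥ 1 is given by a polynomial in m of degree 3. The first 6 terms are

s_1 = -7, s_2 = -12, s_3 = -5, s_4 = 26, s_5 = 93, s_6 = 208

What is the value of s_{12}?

2578

1st diffs: -5, 7, 31, 67, 115.
2nd diffs: 12, 24, 36, 48.
3rd diffs: 12, 12, 12 (constant).
So s_m = 2m^3 - 6m^2 - m - 2.
Evaluating at m = 12 gives s_{12} = 2578.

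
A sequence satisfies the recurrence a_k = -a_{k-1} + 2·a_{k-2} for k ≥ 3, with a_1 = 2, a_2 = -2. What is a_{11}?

Applying the relation repeatedly:
a_3 = 6, a_4 = -10, a_5 = 22, a_6 = -42, a_7 = 86, a_8 = -170, a_9 = 342, a_{10} = -682, a_{11} = 1366.
(Characteristic roots are 1 and -2.)

1366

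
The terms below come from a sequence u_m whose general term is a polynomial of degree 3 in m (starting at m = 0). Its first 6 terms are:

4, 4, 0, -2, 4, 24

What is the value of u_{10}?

544

1st diffs: 0, -4, -2, 6, 20.
2nd diffs: -4, 2, 8, 14.
3rd diffs: 6, 6, 6 (constant).
So u_m = m^3 - 5m^2 + 4m + 4.
Evaluating at m = 10 gives u_{10} = 544.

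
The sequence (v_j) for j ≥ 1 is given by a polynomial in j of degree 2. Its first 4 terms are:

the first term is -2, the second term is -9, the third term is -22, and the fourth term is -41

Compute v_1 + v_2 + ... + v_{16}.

1st diffs: -7, -13, -19.
2nd diffs: -6, -6 (constant).
So v_j = -3j^2 + 2j - 1.
Continuing: …, -66, -97, -134, -177, …, v_{16} = -737.
Summing j = 1..16 (16 terms) gives -4232.

-4232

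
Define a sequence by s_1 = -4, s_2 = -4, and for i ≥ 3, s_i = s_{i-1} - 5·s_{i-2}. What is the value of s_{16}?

-322524

s_3 = 16; s_4 = 36; s_5 = -44; …; s_{13} = 62716; s_{14} = 2236; s_{15} = -311344; s_{16} = -322524.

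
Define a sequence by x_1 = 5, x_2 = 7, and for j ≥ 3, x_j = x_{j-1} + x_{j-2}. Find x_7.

Applying the relation repeatedly:
x_3 = 12, x_4 = 19, x_5 = 31, x_6 = 50, x_7 = 81.

81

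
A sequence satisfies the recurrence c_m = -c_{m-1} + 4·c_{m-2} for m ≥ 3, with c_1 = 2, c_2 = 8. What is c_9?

Compute successive terms:
c_3 = 0, c_4 = 32, c_5 = -32, c_6 = 160, c_7 = -288, c_8 = 928, c_9 = -2080.

-2080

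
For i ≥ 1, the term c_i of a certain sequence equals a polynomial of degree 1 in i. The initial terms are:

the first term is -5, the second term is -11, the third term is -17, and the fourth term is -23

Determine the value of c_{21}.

-125

1st diffs: -6, -6, -6 (constant).
So c_i = -6i + 1.
Evaluating at i = 21 gives c_{21} = -125.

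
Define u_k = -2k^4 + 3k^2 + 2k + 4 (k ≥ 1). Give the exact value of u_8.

u_8 = -2·8^4 + 3·8^2 + 2·8 + 4 = -7980.

-7980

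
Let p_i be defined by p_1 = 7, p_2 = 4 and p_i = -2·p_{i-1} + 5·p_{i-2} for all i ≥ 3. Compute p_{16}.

Step forward from the initial values:
p_3 = 27; p_4 = -34; p_5 = 203; …; p_{13} = 3561523; p_{14} = -12283016; p_{15} = 42373647; p_{16} = -146162374.

-146162374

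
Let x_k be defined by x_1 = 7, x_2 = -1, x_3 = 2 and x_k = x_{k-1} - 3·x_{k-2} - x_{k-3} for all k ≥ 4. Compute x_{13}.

861

Iterate the recurrence:
x_4 = -2, x_5 = -7, x_6 = -3, x_7 = 20, x_8 = 36, x_9 = -21, x_{10} = -149, x_{11} = -122, x_{12} = 346, x_{13} = 861.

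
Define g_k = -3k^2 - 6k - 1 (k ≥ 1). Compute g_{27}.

g_{27} = -3·27^2 - 6·27 - 1 = -2350.

-2350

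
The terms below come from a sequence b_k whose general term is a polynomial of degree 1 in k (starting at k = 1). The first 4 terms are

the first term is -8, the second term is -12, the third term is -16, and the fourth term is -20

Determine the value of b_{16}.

-68

1st diffs: -4, -4, -4 (constant).
So b_k = -4k - 4.
Evaluating at k = 16 gives b_{16} = -68.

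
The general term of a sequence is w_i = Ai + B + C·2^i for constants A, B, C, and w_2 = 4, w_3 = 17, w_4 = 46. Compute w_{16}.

At i = 2, 3, 4: 2A + B + 4C = 4; 3A + B + 8C = 17; 4A + B + 16C = 46.
Subtracting the first from the second: A + 4C = 13.
Subtracting the second from the third: A + 8C = 29.
Solving: C = 4, A = -3, then B = -6.
Hence w_{16} = -3·16 + (-6) + 4·65536 = 262090.

262090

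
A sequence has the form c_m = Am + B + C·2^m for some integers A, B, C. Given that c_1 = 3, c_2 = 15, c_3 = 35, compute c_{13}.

Plug in m = 1, 2, 3: A + B + 2C = 3; 2A + B + 4C = 15; 3A + B + 8C = 35.
Subtracting the first from the second: A + 2C = 12.
Subtracting the second from the third: A + 4C = 20.
Solving: C = 4, A = 4, then B = -9.
Hence c_{13} = 4·13 + (-9) + 4·8192 = 32811.

32811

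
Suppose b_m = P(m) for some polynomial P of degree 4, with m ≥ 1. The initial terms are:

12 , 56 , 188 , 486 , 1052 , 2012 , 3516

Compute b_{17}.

98636

1st diffs: 44, 132, 298, 566, 960, 1504.
2nd diffs: 88, 166, 268, 394, 544.
3rd diffs: 78, 102, 126, 150.
4th diffs: 24, 24, 24 (constant).
So b_m = m^4 + 3m^3 + m^2 + 5m + 2.
Evaluating at m = 17 gives b_{17} = 98636.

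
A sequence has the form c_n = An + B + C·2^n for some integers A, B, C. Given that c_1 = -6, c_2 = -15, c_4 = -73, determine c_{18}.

-1310699

Plug in n = 1, 2, 4: A + B + 2C = -6; 2A + B + 4C = -15; 4A + B + 16C = -73.
Subtracting the first from the second: A + 2C = -9.
Subtracting the second from the third: 2A + 12C = -58.
Solving: C = -5, A = 1, then B = 3.
Therefore c_{18} = 18 + 3 + (-5)·262144 = -1310699.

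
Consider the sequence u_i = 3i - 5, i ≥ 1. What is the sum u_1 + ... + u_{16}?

328

Over i = 1..16: Σi = 136.
Total = (3)·136 + (-5)·16 = 328.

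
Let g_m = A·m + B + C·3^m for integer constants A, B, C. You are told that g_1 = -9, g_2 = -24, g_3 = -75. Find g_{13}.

At m = 1, 2, 3: A + B + 3C = -9; 2A + B + 9C = -24; 3A + B + 27C = -75.
Subtracting the first from the second: A + 6C = -15.
Subtracting the second from the third: A + 18C = -51.
Solving: C = -3, A = 3, then B = -3.
Therefore g_{13} = 39 + (-3) + (-3)·1594323 = -4782933.

-4782933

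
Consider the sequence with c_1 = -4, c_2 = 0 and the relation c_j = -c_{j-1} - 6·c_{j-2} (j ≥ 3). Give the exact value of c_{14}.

291720

Applying the relation repeatedly:
c_3 = 24; c_4 = -24; c_5 = -120; …; c_{11} = -8760; c_{12} = -68856; c_{13} = 121416; c_{14} = 291720.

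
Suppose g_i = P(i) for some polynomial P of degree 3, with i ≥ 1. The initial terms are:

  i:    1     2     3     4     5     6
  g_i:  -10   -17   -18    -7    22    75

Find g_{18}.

1st diffs: -7, -1, 11, 29, 53.
2nd diffs: 6, 12, 18, 24.
3rd diffs: 6, 6, 6 (constant).
Newton forward-difference form: g_i = -10 + (-7)·C(i-1,1) + 6·C(i-1,2) + 6·C(i-1,3).
At i = 18: i-1 = 17, so g_{18} = -10 - 119 + 816 + 4080 = 4767.

4767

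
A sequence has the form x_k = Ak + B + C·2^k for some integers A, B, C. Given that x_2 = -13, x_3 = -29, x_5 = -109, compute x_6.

At k = 2, 3, 5: 2A + B + 4C = -13; 3A + B + 8C = -29; 5A + B + 32C = -109.
Subtracting the first from the second: A + 4C = -16.
Subtracting the second from the third: 2A + 24C = -80.
Solving: C = -3, A = -4, then B = 7.
Therefore x_6 = -24 + 7 + (-3)·64 = -209.

-209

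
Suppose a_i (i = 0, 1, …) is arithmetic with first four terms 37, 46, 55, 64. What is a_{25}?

Common difference d = 9.
a_i = 37 + (i - 0)·9.
a_{25} = 37 + 25·9 = 262.

262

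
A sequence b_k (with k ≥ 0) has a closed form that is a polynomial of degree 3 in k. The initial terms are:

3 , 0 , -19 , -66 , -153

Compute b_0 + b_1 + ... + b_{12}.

-13351

1st diffs: -3, -19, -47, -87.
2nd diffs: -16, -28, -40.
3rd diffs: -12, -12 (constant).
Newton forward-difference form: b_k = 3 + (-3)·C(k,1) + (-16)·C(k,2) + (-12)·C(k,3).
Continuing: …, -292, -495, -774, -1141, …, b_{12} = -3729.
Summing k = 0..12 (13 terms) gives -13351.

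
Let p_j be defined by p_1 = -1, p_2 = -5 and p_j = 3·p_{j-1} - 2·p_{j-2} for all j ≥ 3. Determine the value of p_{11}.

-4093

Iterate the recurrence:
p_3 = -13  p_4 = -29  p_5 = -61  p_6 = -125  p_7 = -253  p_8 = -509  p_9 = -1021  p_{10} = -2045  p_{11} = -4093.
(Characteristic roots are 2 and 1.)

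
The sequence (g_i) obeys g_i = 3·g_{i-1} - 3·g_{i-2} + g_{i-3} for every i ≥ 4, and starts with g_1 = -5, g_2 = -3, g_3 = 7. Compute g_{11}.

375

Applying the relation repeatedly:
g_4 = 25, g_5 = 51, g_6 = 85, g_7 = 127, g_8 = 177, g_9 = 235, g_{10} = 301, g_{11} = 375.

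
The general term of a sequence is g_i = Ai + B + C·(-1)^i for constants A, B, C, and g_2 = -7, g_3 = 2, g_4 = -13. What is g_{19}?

Write the equations: 2A + B + C = -7; 3A + B - C = 2; 4A + B + C = -13.
Subtracting the first from the second: A - 2C = 9.
Subtracting the second from the third: A + 2C = -15.
Solving: C = -6, A = -3, then B = 5.
Hence g_{19} = -3·19 + 5 + (-6)·(-1) = -46.

-46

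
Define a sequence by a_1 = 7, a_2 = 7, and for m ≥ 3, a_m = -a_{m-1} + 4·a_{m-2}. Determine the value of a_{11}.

Step forward from the initial values:
a_3 = 21  a_4 = 7  a_5 = 77  a_6 = -49  a_7 = 357  a_8 = -553  a_9 = 1981  a_{10} = -4193  a_{11} = 12117.

12117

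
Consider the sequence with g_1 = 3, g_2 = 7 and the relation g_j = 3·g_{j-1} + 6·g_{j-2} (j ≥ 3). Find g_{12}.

21602943

Iterate the recurrence:
g_3 = 39  g_4 = 159  g_5 = 711  g_6 = 3087  g_7 = 13527  g_8 = 59103  g_9 = 258471  g_{10} = 1130031  g_{11} = 4940919  g_{12} = 21602943.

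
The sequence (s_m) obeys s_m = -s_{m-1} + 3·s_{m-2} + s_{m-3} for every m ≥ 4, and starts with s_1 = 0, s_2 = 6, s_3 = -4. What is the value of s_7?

-152

Applying the relation repeatedly:
s_4 = 22;  s_5 = -28;  s_6 = 90;  s_7 = -152.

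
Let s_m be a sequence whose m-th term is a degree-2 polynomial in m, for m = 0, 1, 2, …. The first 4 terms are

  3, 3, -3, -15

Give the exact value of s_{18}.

-915

1st diffs: 0, -6, -12.
2nd diffs: -6, -6 (constant).
Newton forward-difference form: s_m = 3 + (-6)·C(m,2).
At m = 18: m = 18, so s_{18} = 3 - 918 = -915.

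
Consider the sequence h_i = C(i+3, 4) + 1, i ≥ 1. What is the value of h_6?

C(9, 4) = 126, so h_6 = 127.

127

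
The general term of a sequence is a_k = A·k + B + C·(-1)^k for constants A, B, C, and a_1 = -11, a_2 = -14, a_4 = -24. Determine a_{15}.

Plug in k = 1, 2, 4: A + B - C = -11; 2A + B + C = -14; 4A + B + C = -24.
Subtracting the first from the second: A + 2C = -3.
Subtracting the second from the third: 2A = -10.
Solving: C = 1, A = -5, then B = -5.
Hence a_{15} = -5·15 + (-5) + 1·(-1) = -81.

-81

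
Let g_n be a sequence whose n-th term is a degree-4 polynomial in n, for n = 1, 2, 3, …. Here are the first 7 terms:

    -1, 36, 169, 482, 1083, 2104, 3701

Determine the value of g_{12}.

27466

1st diffs: 37, 133, 313, 601, 1021, 1597.
2nd diffs: 96, 180, 288, 420, 576.
3rd diffs: 84, 108, 132, 156.
4th diffs: 24, 24, 24 (constant).
So g_n = n^4 + 4n^3 - n^2 - 3n - 2.
Evaluating at n = 12 gives g_{12} = 27466.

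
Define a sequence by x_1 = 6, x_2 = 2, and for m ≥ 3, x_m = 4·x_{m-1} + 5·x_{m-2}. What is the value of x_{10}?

2604162

Compute successive terms:
x_3 = 38;  x_4 = 162;  x_5 = 838;  x_6 = 4162;  x_7 = 20838;  x_8 = 104162;  x_9 = 520838;  x_{10} = 2604162.
(Characteristic roots are 5 and -1.)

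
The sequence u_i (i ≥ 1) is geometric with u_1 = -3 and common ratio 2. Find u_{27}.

-201326592

u_i = (-3)·2^(i-1).
u_{27} = (-3)·2^26 = -201326592.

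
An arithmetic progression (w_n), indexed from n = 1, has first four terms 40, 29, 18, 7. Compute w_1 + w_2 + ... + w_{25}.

Common difference d = -11.
w_n = 40 + (n - 1)·(-11).
w_{25} = -224; S = 25·(40 + (-224))/2 = -2300.

-2300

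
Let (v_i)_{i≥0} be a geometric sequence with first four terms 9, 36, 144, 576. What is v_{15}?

Common ratio r = 4.
v_i = 9·4^(i-0).
v_{15} = 9·4^15 = 9663676416.

9663676416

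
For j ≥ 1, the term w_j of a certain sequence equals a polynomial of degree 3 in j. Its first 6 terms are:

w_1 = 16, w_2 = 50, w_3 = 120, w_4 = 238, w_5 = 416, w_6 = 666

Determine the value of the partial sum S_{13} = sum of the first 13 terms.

1st diffs: 34, 70, 118, 178, 250.
2nd diffs: 36, 48, 60, 72.
3rd diffs: 12, 12, 12 (constant).
So w_j = 2j^3 + 6j^2 + 2j + 6.
Continuing: …, 1000, 1430, 1968, 2626, …, w_{13} = 5440.
Summing j = 1..13 (13 terms) gives 21736.

21736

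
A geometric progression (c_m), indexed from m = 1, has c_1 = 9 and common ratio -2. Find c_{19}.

c_m = 9·(-2)^(m-1).
c_{19} = 9·(-2)^18 = 2359296.

2359296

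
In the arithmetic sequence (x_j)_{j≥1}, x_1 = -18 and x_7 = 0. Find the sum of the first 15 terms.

45

Common difference d = (0 - (-18)) / (7 - 1) = 3.
x_j = -18 + (j - 1)·3.
x_{15} = 24; S = 15·(-18 + 24)/2 = 45.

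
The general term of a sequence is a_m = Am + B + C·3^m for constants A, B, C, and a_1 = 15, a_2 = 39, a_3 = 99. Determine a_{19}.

Plug in m = 1, 2, 3: A + B + 3C = 15; 2A + B + 9C = 39; 3A + B + 27C = 99.
Subtracting the first from the second: A + 6C = 24.
Subtracting the second from the third: A + 18C = 60.
Solving: C = 3, A = 6, then B = 0.
So a_m = 6·m + 0 + 3·3^m; at m=19 this is 3486784515.

3486784515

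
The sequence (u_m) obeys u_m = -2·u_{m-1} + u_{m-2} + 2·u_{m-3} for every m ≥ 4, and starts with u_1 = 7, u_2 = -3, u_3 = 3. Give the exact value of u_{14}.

Compute successive terms:
u_4 = 5;  u_5 = -13;  u_6 = 37;  …;  u_{11} = -1357;  u_{12} = 2725;  u_{13} = -5453;  u_{14} = 10917.

10917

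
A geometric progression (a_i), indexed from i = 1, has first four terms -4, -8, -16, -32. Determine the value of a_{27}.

-268435456

Common ratio r = 2.
a_i = (-4)·2^(i-1).
a_{27} = (-4)·2^26 = -268435456.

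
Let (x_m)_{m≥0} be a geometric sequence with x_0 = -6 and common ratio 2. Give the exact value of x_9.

x_m = (-6)·2^(m-0).
x_9 = (-6)·2^9 = -3072.

-3072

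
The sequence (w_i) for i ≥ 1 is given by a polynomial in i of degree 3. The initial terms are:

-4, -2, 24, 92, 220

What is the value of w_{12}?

4308

1st diffs: 2, 26, 68, 128.
2nd diffs: 24, 42, 60.
3rd diffs: 18, 18 (constant).
So w_i = 3i^3 - 6i^2 - i.
Evaluating at i = 12 gives w_{12} = 4308.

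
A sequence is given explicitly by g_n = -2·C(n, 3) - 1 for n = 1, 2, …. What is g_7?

-71

C(7, 3) = 35, so g_7 = -71.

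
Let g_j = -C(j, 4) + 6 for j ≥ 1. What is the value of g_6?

C(6, 4) = 15, so g_6 = -9.

-9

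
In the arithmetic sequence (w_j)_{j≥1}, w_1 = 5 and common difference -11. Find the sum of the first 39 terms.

-7956

w_j = 5 + (j - 1)·(-11).
w_{39} = -413; S = 39·(5 + (-413))/2 = -7956.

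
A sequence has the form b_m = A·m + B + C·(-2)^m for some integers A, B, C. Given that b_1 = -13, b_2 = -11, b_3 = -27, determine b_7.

-163

Write the equations: A + B - 2C = -13; 2A + B + 4C = -11; 3A + B - 8C = -27.
Subtracting the first from the second: A + 6C = 2.
Subtracting the second from the third: A - 12C = -16.
Solving: C = 1, A = -4, then B = -7.
Hence b_7 = -4·7 + (-7) + 1·(-128) = -163.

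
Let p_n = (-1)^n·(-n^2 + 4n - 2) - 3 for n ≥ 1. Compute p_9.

44

(-1)^9 = -1; -n^2 + 4n - 2 at n=9 is -47; so p_9 = 44.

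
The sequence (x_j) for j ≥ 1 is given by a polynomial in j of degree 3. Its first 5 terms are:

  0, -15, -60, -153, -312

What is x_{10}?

1st diffs: -15, -45, -93, -159.
2nd diffs: -30, -48, -66.
3rd diffs: -18, -18 (constant).
So x_j = -3j^3 + 3j^2 - 3j + 3.
Evaluating at j = 10 gives x_{10} = -2727.

-2727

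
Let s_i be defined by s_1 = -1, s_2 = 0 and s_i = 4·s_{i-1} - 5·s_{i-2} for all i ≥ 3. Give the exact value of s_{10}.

Step forward from the initial values:
s_3 = 5, s_4 = 20, s_5 = 55, s_6 = 120, s_7 = 205, s_8 = 220, s_9 = -145, s_{10} = -1680.

-1680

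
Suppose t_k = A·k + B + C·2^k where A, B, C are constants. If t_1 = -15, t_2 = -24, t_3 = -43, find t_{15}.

The three given values yield: A + B + 2C = -15; 2A + B + 4C = -24; 3A + B + 8C = -43.
Subtracting the first from the second: A + 2C = -9.
Subtracting the second from the third: A + 4C = -19.
Solving: C = -5, A = 1, then B = -6.
Therefore t_{15} = 15 + (-6) + (-5)·32768 = -163831.

-163831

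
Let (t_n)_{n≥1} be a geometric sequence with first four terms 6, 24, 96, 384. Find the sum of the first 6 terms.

Common ratio r = 4.
t_n = 6·4^(n-1).
S = 6·(4^6 - 1)/(4 - 1) = 6·(4096 - 1)/(3) = 8190.

8190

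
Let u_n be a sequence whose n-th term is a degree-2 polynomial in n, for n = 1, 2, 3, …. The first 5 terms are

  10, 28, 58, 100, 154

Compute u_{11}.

1st diffs: 18, 30, 42, 54.
2nd diffs: 12, 12, 12 (constant).
Newton forward-difference form: u_n = 10 + 18·C(n-1,1) + 12·C(n-1,2).
At n = 11: n-1 = 10, so u_{11} = 10 + 180 + 540 = 730.

730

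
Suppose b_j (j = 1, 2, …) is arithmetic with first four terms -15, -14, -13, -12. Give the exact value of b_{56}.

Common difference d = 1.
b_j = -15 + (j - 1)·1.
b_{56} = -15 + 55·1 = 40.

40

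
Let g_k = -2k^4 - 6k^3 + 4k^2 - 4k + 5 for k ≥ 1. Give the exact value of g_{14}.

g_{14} = -2·14^4 - 6·14^3 + 4·14^2 - 4·14 + 5 = -92563.

-92563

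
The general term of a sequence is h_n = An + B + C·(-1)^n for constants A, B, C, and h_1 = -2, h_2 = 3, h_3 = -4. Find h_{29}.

Plug in n = 1, 2, 3: A + B - C = -2; 2A + B + C = 3; 3A + B - C = -4.
Subtracting the first from the second: A + 2C = 5.
Subtracting the second from the third: A - 2C = -7.
Solving: C = 3, A = -1, then B = 2.
Therefore h_{29} = -29 + 2 + 3·(-1) = -30.

-30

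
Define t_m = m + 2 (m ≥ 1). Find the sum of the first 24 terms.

Over m = 1..24: Σm = 300.
Total = (1)·300 + (2)·24 = 348.

348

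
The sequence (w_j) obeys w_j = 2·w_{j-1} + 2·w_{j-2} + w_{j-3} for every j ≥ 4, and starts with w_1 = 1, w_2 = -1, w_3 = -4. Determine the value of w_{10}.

-4881

w_4 = -9;  w_5 = -27;  w_6 = -76;  w_7 = -215;  w_8 = -609;  w_9 = -1724;  w_{10} = -4881.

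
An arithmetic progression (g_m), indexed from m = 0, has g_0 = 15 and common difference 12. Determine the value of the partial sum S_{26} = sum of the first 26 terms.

g_m = 15 + (m - 0)·12.
g_{25} = 315; S = 26·(15 + 315)/2 = 4290.

4290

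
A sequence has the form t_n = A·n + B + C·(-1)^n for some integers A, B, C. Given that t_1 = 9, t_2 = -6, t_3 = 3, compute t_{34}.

Plug in n = 1, 2, 3: A + B - C = 9; 2A + B + C = -6; 3A + B - C = 3.
Subtracting the first from the second: A + 2C = -15.
Subtracting the second from the third: A - 2C = 9.
Solving: C = -6, A = -3, then B = 6.
Hence t_{34} = -3·34 + 6 + (-6)·1 = -102.

-102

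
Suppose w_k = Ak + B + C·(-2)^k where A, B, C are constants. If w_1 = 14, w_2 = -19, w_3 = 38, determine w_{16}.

Write the equations: A + B - 2C = 14; 2A + B + 4C = -19; 3A + B - 8C = 38.
Subtracting the first from the second: A + 6C = -33.
Subtracting the second from the third: A - 12C = 57.
Solving: C = -5, A = -3, then B = 7.
Therefore w_{16} = -48 + 7 + (-5)·65536 = -327721.

-327721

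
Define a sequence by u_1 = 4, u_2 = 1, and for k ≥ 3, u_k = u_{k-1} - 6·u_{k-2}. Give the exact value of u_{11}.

11629

Compute successive terms:
u_3 = -23;  u_4 = -29;  u_5 = 109;  u_6 = 283;  u_7 = -371;  u_8 = -2069;  u_9 = 157;  u_{10} = 12571;  u_{11} = 11629.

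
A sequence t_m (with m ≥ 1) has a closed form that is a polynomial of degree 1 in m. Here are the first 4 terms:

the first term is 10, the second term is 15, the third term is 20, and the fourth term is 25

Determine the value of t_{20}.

105

1st diffs: 5, 5, 5 (constant).
So t_m = 5m + 5.
Evaluating at m = 20 gives t_{20} = 105.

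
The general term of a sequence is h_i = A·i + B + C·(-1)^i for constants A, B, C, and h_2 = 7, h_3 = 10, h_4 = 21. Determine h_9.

52

At i = 2, 3, 4: 2A + B + C = 7; 3A + B - C = 10; 4A + B + C = 21.
Subtracting the first from the second: A - 2C = 3.
Subtracting the second from the third: A + 2C = 11.
Solving: C = 2, A = 7, then B = -9.
Therefore h_9 = 63 + (-9) + 2·(-1) = 52.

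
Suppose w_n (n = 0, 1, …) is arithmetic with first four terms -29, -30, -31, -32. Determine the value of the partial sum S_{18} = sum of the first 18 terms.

-675

Common difference d = -1.
w_n = -29 + (n - 0)·(-1).
w_{17} = -46; S = 18·(-29 + (-46))/2 = -675.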